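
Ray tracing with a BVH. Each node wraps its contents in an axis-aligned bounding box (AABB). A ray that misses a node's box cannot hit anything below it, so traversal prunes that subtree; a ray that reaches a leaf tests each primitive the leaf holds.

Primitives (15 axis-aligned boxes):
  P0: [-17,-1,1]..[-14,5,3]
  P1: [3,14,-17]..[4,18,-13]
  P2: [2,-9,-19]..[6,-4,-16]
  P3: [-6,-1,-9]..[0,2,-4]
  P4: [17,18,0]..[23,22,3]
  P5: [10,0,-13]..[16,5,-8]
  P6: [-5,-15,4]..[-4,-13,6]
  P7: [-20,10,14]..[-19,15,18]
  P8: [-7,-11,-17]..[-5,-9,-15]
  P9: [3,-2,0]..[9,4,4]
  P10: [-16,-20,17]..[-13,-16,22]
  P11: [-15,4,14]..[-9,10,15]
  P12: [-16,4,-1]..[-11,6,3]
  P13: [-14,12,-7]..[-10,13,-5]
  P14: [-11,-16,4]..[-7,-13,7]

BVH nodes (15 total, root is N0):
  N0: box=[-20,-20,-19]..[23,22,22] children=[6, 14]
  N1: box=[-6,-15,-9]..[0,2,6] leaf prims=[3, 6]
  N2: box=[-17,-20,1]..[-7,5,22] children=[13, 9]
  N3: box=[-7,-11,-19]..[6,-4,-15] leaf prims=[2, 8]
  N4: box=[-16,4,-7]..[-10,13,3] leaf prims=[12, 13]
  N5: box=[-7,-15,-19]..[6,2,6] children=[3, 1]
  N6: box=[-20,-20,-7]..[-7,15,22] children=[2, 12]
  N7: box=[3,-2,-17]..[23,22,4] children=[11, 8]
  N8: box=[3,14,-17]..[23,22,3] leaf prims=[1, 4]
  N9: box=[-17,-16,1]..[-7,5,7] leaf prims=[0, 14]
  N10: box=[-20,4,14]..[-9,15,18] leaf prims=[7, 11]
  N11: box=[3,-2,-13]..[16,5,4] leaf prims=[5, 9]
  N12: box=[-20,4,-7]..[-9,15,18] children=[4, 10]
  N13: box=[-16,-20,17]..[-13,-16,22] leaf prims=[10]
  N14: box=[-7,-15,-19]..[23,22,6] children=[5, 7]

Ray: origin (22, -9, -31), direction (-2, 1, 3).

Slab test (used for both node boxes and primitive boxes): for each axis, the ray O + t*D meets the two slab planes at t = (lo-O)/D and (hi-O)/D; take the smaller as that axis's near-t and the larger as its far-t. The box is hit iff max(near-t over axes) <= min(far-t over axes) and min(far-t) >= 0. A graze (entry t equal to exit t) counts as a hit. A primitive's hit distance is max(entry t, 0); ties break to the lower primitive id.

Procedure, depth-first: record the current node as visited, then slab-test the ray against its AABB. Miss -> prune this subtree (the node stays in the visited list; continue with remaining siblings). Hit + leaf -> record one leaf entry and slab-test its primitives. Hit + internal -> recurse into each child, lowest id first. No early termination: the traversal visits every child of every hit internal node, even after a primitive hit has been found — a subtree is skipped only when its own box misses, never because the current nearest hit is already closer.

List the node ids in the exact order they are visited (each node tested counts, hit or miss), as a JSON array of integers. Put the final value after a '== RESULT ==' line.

Traverse from the root:
N0 x:[-1/2,21] y:[-11,31] z:[4,53/3] -> hit [4,53/3], descend [6, 14]
  N6 x:[29/2,21] y:[-11,24] z:[8,53/3] -> hit [29/2,53/3], descend [2, 12]
    N2 x:[29/2,39/2] y:[-11,14] z:[32/3,53/3] -> miss, prune
    N12 x:[31/2,21] y:[13,24] z:[8,49/3] -> hit [31/2,49/3], descend [4, 10]
      N4 x:[16,19] y:[13,22] z:[8,34/3] -> miss, prune
      N10 x:[31/2,21] y:[13,24] z:[15,49/3] -> hit [31/2,49/3] leaf, test {P7(miss), P11(miss)}
  N14 x:[-1/2,29/2] y:[-6,31] z:[4,37/3] -> hit [4,37/3], descend [5, 7]
    N5 x:[8,29/2] y:[-6,11] z:[4,37/3] -> hit [8,11], descend [1, 3]
      N1 x:[11,14] y:[-6,11] z:[22/3,37/3] -> hit [11,11] leaf, test {P3(miss), P6(miss)}
      N3 x:[8,29/2] y:[-2,5] z:[4,16/3] -> miss, prune
    N7 x:[-1/2,19/2] y:[7,31] z:[14/3,35/3] -> hit [7,19/2], descend [8, 11]
      N8 x:[-1/2,19/2] y:[23,31] z:[14/3,34/3] -> miss, prune
      N11 x:[3,19/2] y:[7,14] z:[6,35/3] -> hit [7,19/2] leaf, test {P5(miss), P9(miss)}

13 AABB tests over nodes [0, 6, 2, 12, 4, 10, 14, 5, 1, 3, 7, 8, 11]; 3 leaves entered; closest miss.

== RESULT ==
[0, 6, 2, 12, 4, 10, 14, 5, 1, 3, 7, 8, 11]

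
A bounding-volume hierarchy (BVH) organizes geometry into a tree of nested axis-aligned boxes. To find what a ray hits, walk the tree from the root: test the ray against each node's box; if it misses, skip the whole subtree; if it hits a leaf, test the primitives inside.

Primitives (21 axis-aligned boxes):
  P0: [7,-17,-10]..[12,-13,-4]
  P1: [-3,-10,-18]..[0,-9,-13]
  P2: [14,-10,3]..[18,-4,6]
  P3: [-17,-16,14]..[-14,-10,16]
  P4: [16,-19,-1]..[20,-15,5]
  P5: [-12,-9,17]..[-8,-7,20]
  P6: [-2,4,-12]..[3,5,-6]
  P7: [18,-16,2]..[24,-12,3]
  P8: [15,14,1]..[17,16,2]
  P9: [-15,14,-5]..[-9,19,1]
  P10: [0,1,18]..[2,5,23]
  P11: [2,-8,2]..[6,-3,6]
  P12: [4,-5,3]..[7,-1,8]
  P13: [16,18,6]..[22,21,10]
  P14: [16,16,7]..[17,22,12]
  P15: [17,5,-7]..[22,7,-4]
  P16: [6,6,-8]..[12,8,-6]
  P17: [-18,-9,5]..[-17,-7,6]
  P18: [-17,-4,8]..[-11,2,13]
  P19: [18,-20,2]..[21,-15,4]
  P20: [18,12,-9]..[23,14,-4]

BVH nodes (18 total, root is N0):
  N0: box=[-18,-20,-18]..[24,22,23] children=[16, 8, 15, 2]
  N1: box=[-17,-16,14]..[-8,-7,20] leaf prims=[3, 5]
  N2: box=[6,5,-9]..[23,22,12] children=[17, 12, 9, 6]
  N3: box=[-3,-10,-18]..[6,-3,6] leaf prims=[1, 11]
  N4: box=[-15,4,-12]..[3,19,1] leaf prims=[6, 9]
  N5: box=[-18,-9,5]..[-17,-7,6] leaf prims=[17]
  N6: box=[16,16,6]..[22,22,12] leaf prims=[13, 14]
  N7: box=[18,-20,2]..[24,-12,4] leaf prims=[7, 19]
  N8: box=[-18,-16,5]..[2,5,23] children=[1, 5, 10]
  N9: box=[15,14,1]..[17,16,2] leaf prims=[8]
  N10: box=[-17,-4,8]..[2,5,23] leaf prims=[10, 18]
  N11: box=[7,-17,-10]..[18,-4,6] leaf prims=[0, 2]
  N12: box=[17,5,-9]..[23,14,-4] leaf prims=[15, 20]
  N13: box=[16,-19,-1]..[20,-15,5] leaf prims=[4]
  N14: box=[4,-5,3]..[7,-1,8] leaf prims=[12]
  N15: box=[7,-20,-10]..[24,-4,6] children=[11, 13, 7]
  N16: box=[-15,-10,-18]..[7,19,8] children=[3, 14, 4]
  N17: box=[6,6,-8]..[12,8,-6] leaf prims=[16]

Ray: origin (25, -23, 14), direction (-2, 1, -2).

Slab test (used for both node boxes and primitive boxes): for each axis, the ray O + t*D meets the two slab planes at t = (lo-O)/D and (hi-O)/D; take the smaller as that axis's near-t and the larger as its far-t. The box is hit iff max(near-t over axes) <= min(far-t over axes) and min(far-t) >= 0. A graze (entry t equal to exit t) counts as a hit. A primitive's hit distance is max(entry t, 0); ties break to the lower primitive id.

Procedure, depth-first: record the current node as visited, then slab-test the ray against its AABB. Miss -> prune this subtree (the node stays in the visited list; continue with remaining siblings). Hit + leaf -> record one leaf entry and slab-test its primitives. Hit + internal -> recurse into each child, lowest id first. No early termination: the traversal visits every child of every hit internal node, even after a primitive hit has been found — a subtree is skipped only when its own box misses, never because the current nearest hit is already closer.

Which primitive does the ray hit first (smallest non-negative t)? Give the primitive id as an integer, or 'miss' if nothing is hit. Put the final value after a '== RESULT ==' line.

Traverse from the root:
N0 x:[1/2,43/2] y:[3,45] z:[-9/2,16] -> hit [3,16], descend [2, 8, 15, 16]
  N2 x:[1,19/2] y:[28,45] z:[1,23/2] -> miss, prune
  N8 x:[23/2,43/2] y:[7,28] z:[-9/2,9/2] -> miss, prune
  N15 x:[1/2,9] y:[3,19] z:[4,12] -> hit [4,9], descend [7, 11, 13]
    N7 x:[1/2,7/2] y:[3,11] z:[5,6] -> miss, prune
    N11 x:[7/2,9] y:[6,19] z:[4,12] -> hit [6,9] leaf, test {P0@t=9, P2(miss)}
    N13 x:[5/2,9/2] y:[4,8] z:[9/2,15/2] -> hit [9/2,9/2] leaf, test {P4@t=9/2}
  N16 x:[9,20] y:[13,42] z:[3,16] -> hit [13,16], descend [3, 4, 14]
    N3 x:[19/2,14] y:[13,20] z:[4,16] -> hit [13,14] leaf, test {P1@t=27/2, P11(miss)}
    N4 x:[11,20] y:[27,42] z:[13/2,13] -> miss, prune
    N14 x:[9,21/2] y:[18,22] z:[3,11/2] -> miss, prune

11 AABB tests over nodes [0, 2, 8, 15, 7, 11, 13, 16, 3, 4, 14]; 3 leaves entered; closest P4.

== RESULT ==
4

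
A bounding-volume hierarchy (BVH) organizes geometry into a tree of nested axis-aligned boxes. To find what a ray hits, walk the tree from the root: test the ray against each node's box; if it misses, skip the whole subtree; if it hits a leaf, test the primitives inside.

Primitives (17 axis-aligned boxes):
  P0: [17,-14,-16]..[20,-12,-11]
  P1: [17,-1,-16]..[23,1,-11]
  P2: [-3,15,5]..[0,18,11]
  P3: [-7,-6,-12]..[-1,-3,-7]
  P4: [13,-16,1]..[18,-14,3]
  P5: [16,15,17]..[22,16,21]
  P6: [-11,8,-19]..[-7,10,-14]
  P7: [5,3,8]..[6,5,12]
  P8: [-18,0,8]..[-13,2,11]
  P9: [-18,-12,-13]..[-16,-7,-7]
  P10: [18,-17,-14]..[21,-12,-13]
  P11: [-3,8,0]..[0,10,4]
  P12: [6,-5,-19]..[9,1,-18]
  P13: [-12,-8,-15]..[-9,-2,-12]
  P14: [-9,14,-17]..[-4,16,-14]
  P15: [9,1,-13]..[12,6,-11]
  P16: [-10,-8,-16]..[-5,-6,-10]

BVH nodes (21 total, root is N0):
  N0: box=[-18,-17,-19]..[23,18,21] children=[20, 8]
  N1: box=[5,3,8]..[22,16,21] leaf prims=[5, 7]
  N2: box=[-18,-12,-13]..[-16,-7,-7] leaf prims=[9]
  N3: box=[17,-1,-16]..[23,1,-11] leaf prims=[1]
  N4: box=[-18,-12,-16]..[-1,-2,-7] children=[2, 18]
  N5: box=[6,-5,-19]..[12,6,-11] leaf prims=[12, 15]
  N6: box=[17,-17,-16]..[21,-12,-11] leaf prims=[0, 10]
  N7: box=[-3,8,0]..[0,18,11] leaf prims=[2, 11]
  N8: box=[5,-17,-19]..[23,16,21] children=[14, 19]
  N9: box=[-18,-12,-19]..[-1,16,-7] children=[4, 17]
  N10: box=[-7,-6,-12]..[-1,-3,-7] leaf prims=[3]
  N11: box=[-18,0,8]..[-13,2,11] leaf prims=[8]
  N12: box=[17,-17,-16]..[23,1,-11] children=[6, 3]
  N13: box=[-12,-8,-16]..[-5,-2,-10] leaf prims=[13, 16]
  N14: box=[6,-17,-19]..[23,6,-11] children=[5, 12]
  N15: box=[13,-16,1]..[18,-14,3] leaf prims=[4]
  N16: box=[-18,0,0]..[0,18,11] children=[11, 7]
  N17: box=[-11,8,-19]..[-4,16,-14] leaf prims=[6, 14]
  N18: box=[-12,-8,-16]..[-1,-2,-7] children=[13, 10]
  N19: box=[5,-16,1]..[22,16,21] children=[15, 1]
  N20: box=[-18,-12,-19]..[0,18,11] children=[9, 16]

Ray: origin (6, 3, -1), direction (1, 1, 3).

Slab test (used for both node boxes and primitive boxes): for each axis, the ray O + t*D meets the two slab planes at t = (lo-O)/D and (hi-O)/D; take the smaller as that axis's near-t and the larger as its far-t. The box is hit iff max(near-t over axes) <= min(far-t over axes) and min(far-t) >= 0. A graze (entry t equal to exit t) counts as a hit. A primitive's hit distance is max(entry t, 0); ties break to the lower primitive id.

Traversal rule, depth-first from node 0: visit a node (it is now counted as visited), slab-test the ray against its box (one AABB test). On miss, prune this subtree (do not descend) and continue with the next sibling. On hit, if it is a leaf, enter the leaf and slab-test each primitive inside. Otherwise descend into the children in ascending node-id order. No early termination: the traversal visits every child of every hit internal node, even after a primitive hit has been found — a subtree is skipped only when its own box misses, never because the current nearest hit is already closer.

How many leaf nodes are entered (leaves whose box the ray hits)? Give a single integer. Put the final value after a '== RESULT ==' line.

Trace the traversal:
N0 x:[-24,17] y:[-20,15] z:[-6,22/3] -> hit [-6,22/3], descend [8, 20]
  N8 x:[-1,17] y:[-20,13] z:[-6,22/3] -> hit [-1,22/3], descend [14, 19]
    N14 x:[0,17] y:[-20,3] z:[-6,-10/3] -> miss, prune
    N19 x:[-1,16] y:[-19,13] z:[2/3,22/3] -> hit [2/3,22/3], descend [1, 15]
      N1 x:[-1,16] y:[0,13] z:[3,22/3] -> hit [3,22/3] leaf, test {P5(miss), P7(miss)}
      N15 x:[7,12] y:[-19,-17] z:[2/3,4/3] -> miss, prune
  N20 x:[-24,-6] y:[-15,15] z:[-6,4] -> miss, prune

Summary -> nodes [0, 8, 14, 19, 1, 15, 20]; box-tests=7; leaf-entries=1; first=miss

== RESULT ==
1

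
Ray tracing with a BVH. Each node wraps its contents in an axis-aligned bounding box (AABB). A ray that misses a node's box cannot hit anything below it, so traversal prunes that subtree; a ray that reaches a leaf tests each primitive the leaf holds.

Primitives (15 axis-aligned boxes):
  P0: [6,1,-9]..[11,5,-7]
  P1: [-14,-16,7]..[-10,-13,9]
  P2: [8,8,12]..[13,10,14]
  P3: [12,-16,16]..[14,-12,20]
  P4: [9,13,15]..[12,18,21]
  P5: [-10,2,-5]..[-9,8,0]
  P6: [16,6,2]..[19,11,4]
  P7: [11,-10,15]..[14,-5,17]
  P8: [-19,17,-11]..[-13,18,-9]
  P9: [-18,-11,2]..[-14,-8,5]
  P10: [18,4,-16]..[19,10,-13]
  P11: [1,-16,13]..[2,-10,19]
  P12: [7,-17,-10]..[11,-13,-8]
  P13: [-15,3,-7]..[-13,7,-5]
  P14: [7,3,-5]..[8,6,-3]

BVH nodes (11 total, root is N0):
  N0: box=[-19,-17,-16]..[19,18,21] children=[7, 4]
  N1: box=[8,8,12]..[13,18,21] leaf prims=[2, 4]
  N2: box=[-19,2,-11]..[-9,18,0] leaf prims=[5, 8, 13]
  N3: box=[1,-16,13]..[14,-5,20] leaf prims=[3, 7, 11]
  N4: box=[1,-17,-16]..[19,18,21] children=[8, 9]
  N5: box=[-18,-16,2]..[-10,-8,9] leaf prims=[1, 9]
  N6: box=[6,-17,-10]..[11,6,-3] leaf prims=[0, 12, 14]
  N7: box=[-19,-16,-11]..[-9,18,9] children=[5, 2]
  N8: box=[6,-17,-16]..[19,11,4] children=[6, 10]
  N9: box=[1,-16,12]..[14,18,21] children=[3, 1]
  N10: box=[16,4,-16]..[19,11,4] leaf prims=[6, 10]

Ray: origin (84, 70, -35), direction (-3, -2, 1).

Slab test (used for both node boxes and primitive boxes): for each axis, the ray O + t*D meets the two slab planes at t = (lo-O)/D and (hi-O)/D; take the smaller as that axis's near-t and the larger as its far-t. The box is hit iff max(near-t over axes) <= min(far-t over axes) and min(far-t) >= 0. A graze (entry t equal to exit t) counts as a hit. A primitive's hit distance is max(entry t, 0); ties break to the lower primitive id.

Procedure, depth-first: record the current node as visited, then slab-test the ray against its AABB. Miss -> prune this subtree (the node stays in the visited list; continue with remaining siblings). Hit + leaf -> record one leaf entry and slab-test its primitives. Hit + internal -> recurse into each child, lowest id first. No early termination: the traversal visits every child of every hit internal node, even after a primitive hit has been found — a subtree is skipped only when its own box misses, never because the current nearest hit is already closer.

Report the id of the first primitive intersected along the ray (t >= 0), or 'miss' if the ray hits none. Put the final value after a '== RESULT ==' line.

Walk:
N0 x:[65/3,103/3] y:[26,87/2] z:[19,56] -> hit [26,103/3], descend [4, 7]
  N4 x:[65/3,83/3] y:[26,87/2] z:[19,56] -> hit [26,83/3], descend [8, 9]
    N8 x:[65/3,26] y:[59/2,87/2] z:[19,39] -> miss, prune
    N9 x:[70/3,83/3] y:[26,43] z:[47,56] -> miss, prune
  N7 x:[31,103/3] y:[26,43] z:[24,44] -> hit [31,103/3], descend [2, 5]
    N2 x:[31,103/3] y:[26,34] z:[24,35] -> hit [31,34] leaf, test {P5@t=31, P8(miss), P13(miss)}
    N5 x:[94/3,34] y:[39,43] z:[37,44] -> miss, prune

7 AABB tests over nodes [0, 4, 8, 9, 7, 2, 5]; 1 leaf entered; closest P5.

== RESULT ==
5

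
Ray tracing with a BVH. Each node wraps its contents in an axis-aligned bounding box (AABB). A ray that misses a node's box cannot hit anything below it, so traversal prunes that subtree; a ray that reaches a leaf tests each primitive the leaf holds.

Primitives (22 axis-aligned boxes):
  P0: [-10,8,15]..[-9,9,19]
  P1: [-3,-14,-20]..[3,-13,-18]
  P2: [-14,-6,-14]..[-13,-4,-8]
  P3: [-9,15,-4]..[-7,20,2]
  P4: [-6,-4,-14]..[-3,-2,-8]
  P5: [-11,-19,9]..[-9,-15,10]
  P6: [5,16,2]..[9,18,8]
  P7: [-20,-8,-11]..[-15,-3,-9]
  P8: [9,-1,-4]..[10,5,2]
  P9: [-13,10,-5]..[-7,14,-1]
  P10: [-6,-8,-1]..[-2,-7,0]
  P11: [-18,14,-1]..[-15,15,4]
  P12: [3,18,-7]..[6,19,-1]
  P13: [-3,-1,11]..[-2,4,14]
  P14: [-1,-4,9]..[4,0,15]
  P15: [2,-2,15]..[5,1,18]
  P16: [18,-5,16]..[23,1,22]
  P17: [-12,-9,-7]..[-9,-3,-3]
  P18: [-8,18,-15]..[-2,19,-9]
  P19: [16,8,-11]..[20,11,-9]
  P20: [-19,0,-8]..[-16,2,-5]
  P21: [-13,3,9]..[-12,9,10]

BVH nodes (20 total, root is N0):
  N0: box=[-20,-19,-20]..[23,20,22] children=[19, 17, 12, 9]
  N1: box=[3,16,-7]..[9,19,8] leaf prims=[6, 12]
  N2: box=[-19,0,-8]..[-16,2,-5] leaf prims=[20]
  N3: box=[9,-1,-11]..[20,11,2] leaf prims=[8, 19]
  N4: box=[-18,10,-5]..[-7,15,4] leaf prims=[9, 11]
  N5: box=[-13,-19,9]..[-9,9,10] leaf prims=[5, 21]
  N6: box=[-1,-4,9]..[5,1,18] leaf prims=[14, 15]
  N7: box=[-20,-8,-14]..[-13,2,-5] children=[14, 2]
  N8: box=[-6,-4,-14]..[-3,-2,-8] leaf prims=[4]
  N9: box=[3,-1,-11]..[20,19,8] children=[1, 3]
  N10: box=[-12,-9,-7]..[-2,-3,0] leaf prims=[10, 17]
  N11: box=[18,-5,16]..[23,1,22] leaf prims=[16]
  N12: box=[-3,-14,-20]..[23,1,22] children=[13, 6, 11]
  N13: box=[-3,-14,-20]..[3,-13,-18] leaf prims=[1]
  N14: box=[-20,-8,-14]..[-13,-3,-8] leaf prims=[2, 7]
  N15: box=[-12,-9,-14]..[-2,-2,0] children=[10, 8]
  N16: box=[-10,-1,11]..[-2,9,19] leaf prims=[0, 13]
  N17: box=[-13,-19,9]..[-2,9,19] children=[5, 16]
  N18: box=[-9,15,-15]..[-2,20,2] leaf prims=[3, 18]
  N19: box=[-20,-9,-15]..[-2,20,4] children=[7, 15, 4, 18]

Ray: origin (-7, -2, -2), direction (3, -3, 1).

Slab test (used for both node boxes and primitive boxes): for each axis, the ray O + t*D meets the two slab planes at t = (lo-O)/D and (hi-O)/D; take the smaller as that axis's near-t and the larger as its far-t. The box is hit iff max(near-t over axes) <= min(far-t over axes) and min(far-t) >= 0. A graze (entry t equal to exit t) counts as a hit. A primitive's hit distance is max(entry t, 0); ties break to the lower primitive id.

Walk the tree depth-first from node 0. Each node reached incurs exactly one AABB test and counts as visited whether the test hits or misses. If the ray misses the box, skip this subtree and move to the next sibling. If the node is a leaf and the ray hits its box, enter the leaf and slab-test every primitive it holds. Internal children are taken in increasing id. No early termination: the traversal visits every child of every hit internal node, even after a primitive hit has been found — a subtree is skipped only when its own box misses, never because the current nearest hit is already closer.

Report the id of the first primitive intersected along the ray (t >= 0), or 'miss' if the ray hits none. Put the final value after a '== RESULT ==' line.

Traverse from the root:
N0 x:[-13/3,10] y:[-22/3,17/3] z:[-18,24] -> hit [-13/3,17/3], descend [9, 12, 17, 19]
  N9 x:[10/3,9] y:[-7,-1/3] z:[-9,10] -> miss, prune
  N12 x:[4/3,10] y:[-1,4] z:[-18,24] -> hit [4/3,4], descend [6, 11, 13]
    N6 x:[2,4] y:[-1,2/3] z:[11,20] -> miss, prune
    N11 x:[25/3,10] y:[-1,1] z:[18,24] -> miss, prune
    N13 x:[4/3,10/3] y:[11/3,4] z:[-18,-16] -> miss, prune
  N17 x:[-2,5/3] y:[-11/3,17/3] z:[11,21] -> miss, prune
  N19 x:[-13/3,5/3] y:[-22/3,7/3] z:[-13,6] -> hit [-13/3,5/3], descend [4, 7, 15, 18]
    N4 x:[-11/3,0] y:[-17/3,-4] z:[-3,6] -> miss, prune
    N7 x:[-13/3,-2] y:[-4/3,2] z:[-12,-3] -> miss, prune
    N15 x:[-5/3,5/3] y:[0,7/3] z:[-12,2] -> hit [0,5/3], descend [8, 10]
      N8 x:[1/3,4/3] y:[0,2/3] z:[-12,-6] -> miss, prune
      N10 x:[-5/3,5/3] y:[1/3,7/3] z:[-5,2] -> hit [1/3,5/3] leaf, test {P10@t=5/3, P17(miss)}
    N18 x:[-2/3,5/3] y:[-22/3,-17/3] z:[-13,4] -> miss, prune

Summary -> nodes [0, 9, 12, 6, 11, 13, 17, 19, 4, 7, 15, 8, 10, 18]; box-tests=14; leaf-entries=1; first=P10

== RESULT ==
10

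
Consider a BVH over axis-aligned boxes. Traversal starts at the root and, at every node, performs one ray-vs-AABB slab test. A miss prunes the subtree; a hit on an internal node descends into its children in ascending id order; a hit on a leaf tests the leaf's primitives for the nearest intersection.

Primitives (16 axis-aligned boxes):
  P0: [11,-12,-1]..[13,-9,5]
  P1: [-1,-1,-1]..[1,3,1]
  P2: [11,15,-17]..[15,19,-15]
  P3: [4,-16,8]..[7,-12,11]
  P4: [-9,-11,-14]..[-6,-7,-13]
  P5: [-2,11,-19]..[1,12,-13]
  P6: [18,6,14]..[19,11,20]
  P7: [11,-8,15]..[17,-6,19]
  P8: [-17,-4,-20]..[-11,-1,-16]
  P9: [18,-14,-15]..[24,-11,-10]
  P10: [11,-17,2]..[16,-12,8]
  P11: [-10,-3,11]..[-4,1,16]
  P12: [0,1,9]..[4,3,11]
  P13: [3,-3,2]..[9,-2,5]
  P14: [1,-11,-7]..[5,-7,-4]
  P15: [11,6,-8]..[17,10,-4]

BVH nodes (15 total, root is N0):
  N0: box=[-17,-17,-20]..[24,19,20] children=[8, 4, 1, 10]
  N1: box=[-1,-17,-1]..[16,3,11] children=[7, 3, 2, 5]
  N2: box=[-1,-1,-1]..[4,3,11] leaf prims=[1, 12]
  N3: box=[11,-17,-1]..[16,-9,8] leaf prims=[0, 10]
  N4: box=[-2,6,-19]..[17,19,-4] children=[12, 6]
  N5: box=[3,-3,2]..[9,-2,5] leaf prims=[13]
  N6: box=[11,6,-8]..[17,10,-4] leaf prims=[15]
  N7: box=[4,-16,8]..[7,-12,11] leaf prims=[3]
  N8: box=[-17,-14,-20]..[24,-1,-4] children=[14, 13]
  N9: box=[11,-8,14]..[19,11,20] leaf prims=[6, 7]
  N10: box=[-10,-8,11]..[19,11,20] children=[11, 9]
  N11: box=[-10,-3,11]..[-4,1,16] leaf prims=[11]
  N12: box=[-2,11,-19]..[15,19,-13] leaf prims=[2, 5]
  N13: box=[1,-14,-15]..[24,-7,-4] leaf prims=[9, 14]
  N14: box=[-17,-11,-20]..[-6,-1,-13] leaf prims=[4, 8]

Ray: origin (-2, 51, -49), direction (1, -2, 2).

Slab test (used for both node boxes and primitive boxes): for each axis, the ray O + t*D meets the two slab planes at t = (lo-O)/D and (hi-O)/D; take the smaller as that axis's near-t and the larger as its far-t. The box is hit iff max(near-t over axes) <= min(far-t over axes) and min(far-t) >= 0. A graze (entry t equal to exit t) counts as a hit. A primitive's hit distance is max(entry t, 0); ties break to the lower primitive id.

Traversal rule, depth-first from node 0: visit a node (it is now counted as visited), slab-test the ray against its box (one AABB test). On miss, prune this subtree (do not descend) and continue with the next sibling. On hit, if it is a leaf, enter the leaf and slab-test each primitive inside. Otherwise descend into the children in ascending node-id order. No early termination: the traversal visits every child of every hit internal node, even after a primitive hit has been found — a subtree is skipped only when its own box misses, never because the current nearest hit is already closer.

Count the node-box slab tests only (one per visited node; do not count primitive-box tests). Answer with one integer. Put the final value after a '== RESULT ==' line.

Traverse from the root:
N0 x:[-15,26] y:[16,34] z:[29/2,69/2] -> hit [16,26], descend [1, 4, 8, 10]
  N1 x:[1,18] y:[24,34] z:[24,30] -> miss, prune
  N4 x:[0,19] y:[16,45/2] z:[15,45/2] -> hit [16,19], descend [6, 12]
    N6 x:[13,19] y:[41/2,45/2] z:[41/2,45/2] -> miss, prune
    N12 x:[0,17] y:[16,20] z:[15,18] -> hit [16,17] leaf, test {P2@t=16, P5(miss)}
  N8 x:[-15,26] y:[26,65/2] z:[29/2,45/2] -> miss, prune
  N10 x:[-8,21] y:[20,59/2] z:[30,69/2] -> miss, prune

Summary -> nodes [0, 1, 4, 6, 12, 8, 10]; box-tests=7; leaf-entries=1; first=P2

== RESULT ==
7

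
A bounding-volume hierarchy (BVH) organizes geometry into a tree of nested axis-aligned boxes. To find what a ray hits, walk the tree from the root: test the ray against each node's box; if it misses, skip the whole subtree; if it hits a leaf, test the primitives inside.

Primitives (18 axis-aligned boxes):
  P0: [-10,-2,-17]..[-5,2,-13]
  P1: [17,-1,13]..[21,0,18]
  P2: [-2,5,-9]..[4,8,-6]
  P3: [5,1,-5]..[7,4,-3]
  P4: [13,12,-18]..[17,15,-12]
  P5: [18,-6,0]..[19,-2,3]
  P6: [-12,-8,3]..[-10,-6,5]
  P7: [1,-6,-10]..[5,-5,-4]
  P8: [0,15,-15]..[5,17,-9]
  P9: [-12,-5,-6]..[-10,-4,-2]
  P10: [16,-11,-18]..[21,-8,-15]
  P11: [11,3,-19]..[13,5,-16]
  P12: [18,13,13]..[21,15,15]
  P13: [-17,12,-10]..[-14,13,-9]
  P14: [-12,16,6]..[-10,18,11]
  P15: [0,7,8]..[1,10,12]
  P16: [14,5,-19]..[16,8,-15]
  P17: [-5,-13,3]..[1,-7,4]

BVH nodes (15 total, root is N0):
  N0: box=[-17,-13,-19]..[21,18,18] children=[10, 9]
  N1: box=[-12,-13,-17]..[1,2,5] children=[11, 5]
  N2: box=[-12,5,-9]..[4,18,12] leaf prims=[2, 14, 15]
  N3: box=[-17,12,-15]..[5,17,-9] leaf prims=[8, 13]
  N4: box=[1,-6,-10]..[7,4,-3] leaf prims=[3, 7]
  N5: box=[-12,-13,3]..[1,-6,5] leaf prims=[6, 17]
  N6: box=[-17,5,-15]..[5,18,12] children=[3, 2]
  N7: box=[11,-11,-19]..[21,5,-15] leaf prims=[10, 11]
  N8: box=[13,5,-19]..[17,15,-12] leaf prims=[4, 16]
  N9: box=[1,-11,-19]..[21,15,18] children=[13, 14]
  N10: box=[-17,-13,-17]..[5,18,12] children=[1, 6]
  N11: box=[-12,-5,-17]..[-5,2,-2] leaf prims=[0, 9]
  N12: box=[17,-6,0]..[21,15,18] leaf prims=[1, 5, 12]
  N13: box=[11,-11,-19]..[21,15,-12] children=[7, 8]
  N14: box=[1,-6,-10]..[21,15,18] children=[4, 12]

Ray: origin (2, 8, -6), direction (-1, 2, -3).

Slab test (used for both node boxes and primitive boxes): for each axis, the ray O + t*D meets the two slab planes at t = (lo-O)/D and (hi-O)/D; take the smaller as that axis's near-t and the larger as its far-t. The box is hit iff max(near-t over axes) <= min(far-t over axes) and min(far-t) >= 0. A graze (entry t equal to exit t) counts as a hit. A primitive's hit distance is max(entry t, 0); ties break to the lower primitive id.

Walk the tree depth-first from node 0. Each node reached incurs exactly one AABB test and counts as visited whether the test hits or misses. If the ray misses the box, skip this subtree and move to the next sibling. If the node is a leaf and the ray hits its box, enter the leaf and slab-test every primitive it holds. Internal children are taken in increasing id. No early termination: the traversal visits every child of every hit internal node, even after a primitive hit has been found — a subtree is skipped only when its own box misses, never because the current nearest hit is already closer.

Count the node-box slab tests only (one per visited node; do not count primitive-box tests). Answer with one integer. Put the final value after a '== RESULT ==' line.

Walk:
N0 x:[-19,19] y:[-21/2,5] z:[-8,13/3] -> hit [-8,13/3], descend [9, 10]
  N9 x:[-19,1] y:[-19/2,7/2] z:[-8,13/3] -> hit [-8,1], descend [13, 14]
    N13 x:[-19,-9] y:[-19/2,7/2] z:[2,13/3] -> miss, prune
    N14 x:[-19,1] y:[-7,7/2] z:[-8,4/3] -> hit [-7,1], descend [4, 12]
      N4 x:[-5,1] y:[-7,-2] z:[-1,4/3] -> miss, prune
      N12 x:[-19,-15] y:[-7,7/2] z:[-8,-2] -> miss, prune
  N10 x:[-3,19] y:[-21/2,5] z:[-6,11/3] -> hit [-3,11/3], descend [1, 6]
    N1 x:[1,14] y:[-21/2,-3] z:[-11/3,11/3] -> miss, prune
    N6 x:[-3,19] y:[-3/2,5] z:[-6,3] -> hit [-3/2,3], descend [2, 3]
      N2 x:[-2,14] y:[-3/2,5] z:[-6,1] -> hit [-3/2,1] leaf, test {P2@t=0, P14(miss), P15(miss)}
      N3 x:[-3,19] y:[2,9/2] z:[1,3] -> hit [2,3] leaf, test {P8(miss), P13(miss)}

order=[0, 9, 13, 14, 4, 12, 10, 1, 6, 2, 3]  |boxes|=11  |leaves|=2  hit=P2

== RESULT ==
11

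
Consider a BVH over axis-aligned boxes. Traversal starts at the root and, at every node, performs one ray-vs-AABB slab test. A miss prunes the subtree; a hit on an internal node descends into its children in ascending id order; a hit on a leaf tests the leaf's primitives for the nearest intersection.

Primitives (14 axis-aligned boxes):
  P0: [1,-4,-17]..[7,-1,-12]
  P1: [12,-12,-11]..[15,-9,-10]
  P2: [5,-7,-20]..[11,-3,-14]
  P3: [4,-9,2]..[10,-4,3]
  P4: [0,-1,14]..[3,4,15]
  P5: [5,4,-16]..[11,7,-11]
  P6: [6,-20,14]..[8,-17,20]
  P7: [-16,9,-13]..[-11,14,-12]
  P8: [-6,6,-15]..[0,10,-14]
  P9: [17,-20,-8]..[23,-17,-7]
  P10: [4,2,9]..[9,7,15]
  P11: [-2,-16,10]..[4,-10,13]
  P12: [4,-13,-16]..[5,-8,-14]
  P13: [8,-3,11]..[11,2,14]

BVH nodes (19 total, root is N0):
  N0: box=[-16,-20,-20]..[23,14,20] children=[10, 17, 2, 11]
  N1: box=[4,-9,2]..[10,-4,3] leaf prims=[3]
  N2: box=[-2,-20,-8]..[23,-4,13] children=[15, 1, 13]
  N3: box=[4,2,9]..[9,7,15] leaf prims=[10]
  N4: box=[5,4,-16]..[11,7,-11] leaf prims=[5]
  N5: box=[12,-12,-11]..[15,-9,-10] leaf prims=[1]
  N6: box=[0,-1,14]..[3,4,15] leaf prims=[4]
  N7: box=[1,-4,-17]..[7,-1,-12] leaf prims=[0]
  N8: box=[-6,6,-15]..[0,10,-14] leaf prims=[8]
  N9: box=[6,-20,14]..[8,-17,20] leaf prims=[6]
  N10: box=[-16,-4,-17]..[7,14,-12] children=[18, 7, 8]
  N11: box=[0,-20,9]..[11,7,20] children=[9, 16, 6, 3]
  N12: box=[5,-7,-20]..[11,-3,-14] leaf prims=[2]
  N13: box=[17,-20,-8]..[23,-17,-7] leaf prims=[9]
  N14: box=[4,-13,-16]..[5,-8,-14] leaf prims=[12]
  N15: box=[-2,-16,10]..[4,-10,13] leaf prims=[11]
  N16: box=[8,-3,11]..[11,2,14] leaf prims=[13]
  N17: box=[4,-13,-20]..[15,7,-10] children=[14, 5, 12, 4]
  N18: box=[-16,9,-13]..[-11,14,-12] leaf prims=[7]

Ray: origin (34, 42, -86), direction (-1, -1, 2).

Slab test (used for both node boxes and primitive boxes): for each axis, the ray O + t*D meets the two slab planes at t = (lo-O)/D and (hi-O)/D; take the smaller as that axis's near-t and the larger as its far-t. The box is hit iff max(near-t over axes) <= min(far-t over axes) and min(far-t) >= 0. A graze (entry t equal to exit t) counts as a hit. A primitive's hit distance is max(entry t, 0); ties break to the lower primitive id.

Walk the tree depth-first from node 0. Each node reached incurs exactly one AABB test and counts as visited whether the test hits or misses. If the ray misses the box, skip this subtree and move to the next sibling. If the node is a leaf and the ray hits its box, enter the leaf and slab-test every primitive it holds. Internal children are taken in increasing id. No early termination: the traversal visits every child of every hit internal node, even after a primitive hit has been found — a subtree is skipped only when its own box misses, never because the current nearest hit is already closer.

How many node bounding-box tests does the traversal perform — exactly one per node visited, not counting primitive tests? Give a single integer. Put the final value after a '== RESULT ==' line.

Walk:
N0 x:[11,50] y:[28,62] z:[33,53] -> hit [33,50], descend [2, 10, 11, 17]
  N2 x:[11,36] y:[46,62] z:[39,99/2] -> miss, prune
  N10 x:[27,50] y:[28,46] z:[69/2,37] -> hit [69/2,37], descend [7, 8, 18]
    N7 x:[27,33] y:[43,46] z:[69/2,37] -> miss, prune
    N8 x:[34,40] y:[32,36] z:[71/2,36] -> hit [71/2,36] leaf, test {P8@t=71/2}
    N18 x:[45,50] y:[28,33] z:[73/2,37] -> miss, prune
  N11 x:[23,34] y:[35,62] z:[95/2,53] -> miss, prune
  N17 x:[19,30] y:[35,55] z:[33,38] -> miss, prune

Visited [0, 2, 10, 7, 8, 18, 11, 17]. Tests: 8 box, 1 leaf. Nearest: P8.

== RESULT ==
8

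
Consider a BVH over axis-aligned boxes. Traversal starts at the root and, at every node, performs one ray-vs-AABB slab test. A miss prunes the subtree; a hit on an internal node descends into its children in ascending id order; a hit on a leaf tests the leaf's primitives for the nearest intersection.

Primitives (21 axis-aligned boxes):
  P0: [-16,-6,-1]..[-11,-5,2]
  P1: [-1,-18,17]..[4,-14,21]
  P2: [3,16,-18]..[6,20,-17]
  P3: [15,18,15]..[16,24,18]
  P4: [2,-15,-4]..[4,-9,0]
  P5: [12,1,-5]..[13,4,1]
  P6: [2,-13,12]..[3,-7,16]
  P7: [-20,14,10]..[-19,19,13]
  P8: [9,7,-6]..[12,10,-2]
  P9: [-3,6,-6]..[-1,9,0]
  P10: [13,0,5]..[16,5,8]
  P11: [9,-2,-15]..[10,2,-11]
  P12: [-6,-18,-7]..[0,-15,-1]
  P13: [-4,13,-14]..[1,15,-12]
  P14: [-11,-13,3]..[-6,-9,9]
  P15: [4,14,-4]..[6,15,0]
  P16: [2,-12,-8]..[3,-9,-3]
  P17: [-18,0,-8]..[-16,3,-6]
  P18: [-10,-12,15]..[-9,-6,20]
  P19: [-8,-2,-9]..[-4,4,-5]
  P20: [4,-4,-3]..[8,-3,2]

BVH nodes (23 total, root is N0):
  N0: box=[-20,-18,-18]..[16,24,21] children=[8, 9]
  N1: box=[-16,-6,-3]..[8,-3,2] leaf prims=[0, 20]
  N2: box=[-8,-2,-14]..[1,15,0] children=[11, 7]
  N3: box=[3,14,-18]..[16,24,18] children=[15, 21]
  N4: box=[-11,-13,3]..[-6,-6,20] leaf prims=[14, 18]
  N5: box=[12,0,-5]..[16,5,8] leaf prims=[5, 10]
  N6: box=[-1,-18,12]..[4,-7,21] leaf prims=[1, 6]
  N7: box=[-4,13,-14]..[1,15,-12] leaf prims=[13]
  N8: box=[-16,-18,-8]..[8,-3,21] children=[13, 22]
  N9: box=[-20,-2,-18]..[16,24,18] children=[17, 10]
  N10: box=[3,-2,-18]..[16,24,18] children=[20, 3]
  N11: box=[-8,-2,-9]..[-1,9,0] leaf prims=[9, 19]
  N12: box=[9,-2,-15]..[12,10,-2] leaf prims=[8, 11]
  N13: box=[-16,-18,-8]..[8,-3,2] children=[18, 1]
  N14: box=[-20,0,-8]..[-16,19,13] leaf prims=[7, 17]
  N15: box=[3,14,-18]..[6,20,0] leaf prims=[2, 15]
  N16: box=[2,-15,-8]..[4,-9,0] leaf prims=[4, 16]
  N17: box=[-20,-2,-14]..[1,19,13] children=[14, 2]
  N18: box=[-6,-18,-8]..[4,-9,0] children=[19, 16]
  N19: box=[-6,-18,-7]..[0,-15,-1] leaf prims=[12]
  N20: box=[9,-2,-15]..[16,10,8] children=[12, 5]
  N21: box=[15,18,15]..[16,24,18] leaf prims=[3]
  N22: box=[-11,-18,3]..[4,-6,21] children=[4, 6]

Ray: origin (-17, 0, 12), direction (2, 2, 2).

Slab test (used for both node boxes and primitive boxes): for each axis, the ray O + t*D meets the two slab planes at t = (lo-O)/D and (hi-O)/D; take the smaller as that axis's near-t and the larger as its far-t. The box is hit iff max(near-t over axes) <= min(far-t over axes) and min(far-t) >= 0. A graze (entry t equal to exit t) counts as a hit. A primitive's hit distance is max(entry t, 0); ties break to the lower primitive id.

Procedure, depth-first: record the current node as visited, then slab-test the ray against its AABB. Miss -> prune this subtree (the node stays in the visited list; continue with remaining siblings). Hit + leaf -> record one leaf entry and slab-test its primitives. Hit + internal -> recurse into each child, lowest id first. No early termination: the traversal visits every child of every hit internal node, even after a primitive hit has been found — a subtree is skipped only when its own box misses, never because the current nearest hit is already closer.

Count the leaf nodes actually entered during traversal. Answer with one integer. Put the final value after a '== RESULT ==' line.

Traverse from the root:
N0 x:[-3/2,33/2] y:[-9,12] z:[-15,9/2] -> hit [-3/2,9/2], descend [8, 9]
  N8 x:[1/2,25/2] y:[-9,-3/2] z:[-10,9/2] -> miss, prune
  N9 x:[-3/2,33/2] y:[-1,12] z:[-15,3] -> hit [-1,3], descend [10, 17]
    N10 x:[10,33/2] y:[-1,12] z:[-15,3] -> miss, prune
    N17 x:[-3/2,9] y:[-1,19/2] z:[-13,1/2] -> hit [-1,1/2], descend [2, 14]
      N2 x:[9/2,9] y:[-1,15/2] z:[-13,-6] -> miss, prune
      N14 x:[-3/2,1/2] y:[0,19/2] z:[-10,1/2] -> hit [0,1/2] leaf, test {P7(miss), P17(miss)}

order=[0, 8, 9, 10, 17, 2, 14]  |boxes|=7  |leaves|=1  hit=miss

== RESULT ==
1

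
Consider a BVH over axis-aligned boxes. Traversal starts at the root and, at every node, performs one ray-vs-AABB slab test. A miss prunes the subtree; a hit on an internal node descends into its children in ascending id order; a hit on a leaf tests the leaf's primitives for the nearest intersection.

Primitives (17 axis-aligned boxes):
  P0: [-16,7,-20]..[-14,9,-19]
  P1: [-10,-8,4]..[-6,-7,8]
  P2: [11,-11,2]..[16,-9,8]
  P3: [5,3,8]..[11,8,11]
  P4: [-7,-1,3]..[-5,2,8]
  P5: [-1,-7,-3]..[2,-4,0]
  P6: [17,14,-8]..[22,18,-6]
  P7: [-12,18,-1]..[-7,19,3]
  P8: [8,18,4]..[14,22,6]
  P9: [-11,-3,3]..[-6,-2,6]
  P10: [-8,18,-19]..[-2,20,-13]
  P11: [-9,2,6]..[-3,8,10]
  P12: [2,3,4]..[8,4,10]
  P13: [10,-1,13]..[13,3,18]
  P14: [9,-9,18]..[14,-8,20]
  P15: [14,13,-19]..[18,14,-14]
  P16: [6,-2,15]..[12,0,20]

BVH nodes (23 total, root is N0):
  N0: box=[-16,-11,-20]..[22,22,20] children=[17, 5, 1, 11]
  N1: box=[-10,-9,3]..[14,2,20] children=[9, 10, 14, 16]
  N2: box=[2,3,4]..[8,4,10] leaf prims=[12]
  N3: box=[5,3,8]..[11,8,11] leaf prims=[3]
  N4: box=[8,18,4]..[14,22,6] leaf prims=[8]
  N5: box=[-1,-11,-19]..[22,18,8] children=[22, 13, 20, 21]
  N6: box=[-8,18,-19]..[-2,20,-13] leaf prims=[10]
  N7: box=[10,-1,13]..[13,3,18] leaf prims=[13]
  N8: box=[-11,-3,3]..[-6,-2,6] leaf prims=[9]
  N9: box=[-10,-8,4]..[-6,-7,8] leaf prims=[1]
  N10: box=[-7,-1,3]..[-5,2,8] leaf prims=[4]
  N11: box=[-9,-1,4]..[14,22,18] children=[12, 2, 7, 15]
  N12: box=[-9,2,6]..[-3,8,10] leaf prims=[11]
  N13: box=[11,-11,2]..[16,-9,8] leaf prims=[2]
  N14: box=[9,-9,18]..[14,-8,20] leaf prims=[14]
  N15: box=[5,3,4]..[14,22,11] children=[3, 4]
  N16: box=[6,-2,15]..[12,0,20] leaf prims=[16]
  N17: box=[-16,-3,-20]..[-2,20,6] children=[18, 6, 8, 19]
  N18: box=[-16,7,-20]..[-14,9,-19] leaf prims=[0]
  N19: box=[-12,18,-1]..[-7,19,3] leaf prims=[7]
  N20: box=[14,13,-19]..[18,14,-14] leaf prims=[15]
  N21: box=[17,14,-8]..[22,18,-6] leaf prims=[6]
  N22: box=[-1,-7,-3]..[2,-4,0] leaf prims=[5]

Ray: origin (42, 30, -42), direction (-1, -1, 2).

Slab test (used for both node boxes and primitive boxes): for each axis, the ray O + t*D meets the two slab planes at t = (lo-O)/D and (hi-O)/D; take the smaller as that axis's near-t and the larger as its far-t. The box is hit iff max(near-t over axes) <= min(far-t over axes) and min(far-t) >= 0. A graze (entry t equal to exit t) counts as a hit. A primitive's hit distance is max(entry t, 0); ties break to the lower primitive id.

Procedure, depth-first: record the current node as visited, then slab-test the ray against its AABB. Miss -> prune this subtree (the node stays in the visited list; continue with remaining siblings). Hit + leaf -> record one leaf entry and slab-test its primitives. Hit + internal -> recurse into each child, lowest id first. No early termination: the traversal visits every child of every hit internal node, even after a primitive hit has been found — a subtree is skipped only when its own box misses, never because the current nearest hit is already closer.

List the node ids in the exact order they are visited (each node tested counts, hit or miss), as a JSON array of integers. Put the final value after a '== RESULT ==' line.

Walk:
N0 x:[20,58] y:[8,41] z:[11,31] -> hit [20,31], descend [1, 5, 11, 17]
  N1 x:[28,52] y:[28,39] z:[45/2,31] -> hit [28,31], descend [9, 10, 14, 16]
    N9 x:[48,52] y:[37,38] z:[23,25] -> miss, prune
    N10 x:[47,49] y:[28,31] z:[45/2,25] -> miss, prune
    N14 x:[28,33] y:[38,39] z:[30,31] -> miss, prune
    N16 x:[30,36] y:[30,32] z:[57/2,31] -> hit [30,31] leaf, test {P16@t=30}
  N5 x:[20,43] y:[12,41] z:[23/2,25] -> hit [20,25], descend [13, 20, 21, 22]
    N13 x:[26,31] y:[39,41] z:[22,25] -> miss, prune
    N20 x:[24,28] y:[16,17] z:[23/2,14] -> miss, prune
    N21 x:[20,25] y:[12,16] z:[17,18] -> miss, prune
    N22 x:[40,43] y:[34,37] z:[39/2,21] -> miss, prune
  N11 x:[28,51] y:[8,31] z:[23,30] -> hit [28,30], descend [2, 7, 12, 15]
    N2 x:[34,40] y:[26,27] z:[23,26] -> miss, prune
    N7 x:[29,32] y:[27,31] z:[55/2,30] -> hit [29,30] leaf, test {P13@t=29}
    N12 x:[45,51] y:[22,28] z:[24,26] -> miss, prune
    N15 x:[28,37] y:[8,27] z:[23,53/2] -> miss, prune
  N17 x:[44,58] y:[10,33] z:[11,24] -> miss, prune

Visited [0, 1, 9, 10, 14, 16, 5, 13, 20, 21, 22, 11, 2, 7, 12, 15, 17]. Tests: 17 box, 2 leaf. Nearest: P13.

== RESULT ==
[0, 1, 9, 10, 14, 16, 5, 13, 20, 21, 22, 11, 2, 7, 12, 15, 17]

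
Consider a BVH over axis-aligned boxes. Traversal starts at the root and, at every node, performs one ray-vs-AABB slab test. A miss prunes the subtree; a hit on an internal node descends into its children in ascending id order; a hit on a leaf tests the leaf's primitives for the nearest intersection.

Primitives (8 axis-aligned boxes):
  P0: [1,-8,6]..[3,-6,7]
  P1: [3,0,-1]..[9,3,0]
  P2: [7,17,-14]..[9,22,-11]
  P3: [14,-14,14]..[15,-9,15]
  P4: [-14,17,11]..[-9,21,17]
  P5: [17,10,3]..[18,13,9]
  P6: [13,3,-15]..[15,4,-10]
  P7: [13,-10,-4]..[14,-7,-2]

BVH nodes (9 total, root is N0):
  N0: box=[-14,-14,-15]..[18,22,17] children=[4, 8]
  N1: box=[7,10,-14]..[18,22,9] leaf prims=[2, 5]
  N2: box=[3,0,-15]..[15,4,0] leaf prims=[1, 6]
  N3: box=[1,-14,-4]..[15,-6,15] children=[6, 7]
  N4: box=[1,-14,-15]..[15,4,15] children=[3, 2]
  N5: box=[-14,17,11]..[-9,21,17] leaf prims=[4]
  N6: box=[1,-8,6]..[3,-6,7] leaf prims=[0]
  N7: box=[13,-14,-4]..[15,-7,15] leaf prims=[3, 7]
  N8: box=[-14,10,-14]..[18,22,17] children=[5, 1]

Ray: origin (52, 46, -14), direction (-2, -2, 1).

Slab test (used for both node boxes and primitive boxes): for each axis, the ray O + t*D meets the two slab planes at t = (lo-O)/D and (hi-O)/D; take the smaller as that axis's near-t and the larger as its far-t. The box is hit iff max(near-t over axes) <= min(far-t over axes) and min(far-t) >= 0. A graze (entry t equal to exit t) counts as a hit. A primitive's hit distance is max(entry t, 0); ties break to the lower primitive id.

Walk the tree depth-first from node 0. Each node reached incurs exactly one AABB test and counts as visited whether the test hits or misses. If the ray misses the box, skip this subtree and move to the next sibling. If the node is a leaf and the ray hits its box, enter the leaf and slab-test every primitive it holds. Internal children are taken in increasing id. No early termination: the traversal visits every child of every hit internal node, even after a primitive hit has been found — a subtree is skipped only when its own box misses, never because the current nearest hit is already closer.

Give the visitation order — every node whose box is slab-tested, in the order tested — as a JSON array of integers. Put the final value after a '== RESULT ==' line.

Walk:
N0 x:[17,33] y:[12,30] z:[-1,31] -> hit [17,30], descend [4, 8]
  N4 x:[37/2,51/2] y:[21,30] z:[-1,29] -> hit [21,51/2], descend [2, 3]
    N2 x:[37/2,49/2] y:[21,23] z:[-1,14] -> miss, prune
    N3 x:[37/2,51/2] y:[26,30] z:[10,29] -> miss, prune
  N8 x:[17,33] y:[12,18] z:[0,31] -> hit [17,18], descend [1, 5]
    N1 x:[17,45/2] y:[12,18] z:[0,23] -> hit [17,18] leaf, test {P2(miss), P5@t=17}
    N5 x:[61/2,33] y:[25/2,29/2] z:[25,31] -> miss, prune

Visited [0, 4, 2, 3, 8, 1, 5]. Tests: 7 box, 1 leaf. Nearest: P5.

== RESULT ==
[0, 4, 2, 3, 8, 1, 5]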